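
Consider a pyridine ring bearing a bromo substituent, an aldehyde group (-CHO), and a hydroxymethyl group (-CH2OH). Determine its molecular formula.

C7H6BrNO2

Atom tally by fragment:
  pyridine ring core → C:5 H:5 N:1
  (− 3 ring H displaced by substituents)
  + Br → Br:1
  + CHO → C:1 H:1 O:1
  + CH2OH → C:1 H:3 O:1
Element totals:
  C: 7
  H: 6
  Br: 1
  N: 1
  O: 2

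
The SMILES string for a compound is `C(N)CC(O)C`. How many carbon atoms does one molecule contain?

Atom tally by fragment:
  H2NCH2 → C:1 H:4 N:1
  CH2 → C:1 H:2
  CH(OH) → C:1 H:2 O:1
  CH3 → C:1 H:3
Element totals:
  C: 4
  H: 11
  N: 1
  O: 1

4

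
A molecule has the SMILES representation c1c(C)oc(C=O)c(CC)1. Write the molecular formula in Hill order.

Atom tally by fragment:
  furan ring core → C:4 H:4 O:1
  (− 3 ring H displaced by substituents)
  + CH3 → C:1 H:3
  + CHO → C:1 H:1 O:1
  + C2H5 → C:2 H:5
Element totals:
  C: 8
  H: 10
  O: 2

C8H10O2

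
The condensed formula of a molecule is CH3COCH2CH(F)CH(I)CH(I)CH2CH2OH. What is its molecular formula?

C8H13FI2O2

Element totals:
  C: 8
  H: 13
  F: 1
  I: 2
  O: 2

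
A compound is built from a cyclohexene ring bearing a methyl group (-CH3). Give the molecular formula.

C7H12

Atom tally by fragment:
  cyclohexene ring core → C:6 H:10
  (− 1 ring H displaced by substituents)
  + CH3 → C:1 H:3
Element totals:
  C: 7
  H: 12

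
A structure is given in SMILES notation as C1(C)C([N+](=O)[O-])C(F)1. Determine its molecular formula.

C4H6FNO2

Atom tally by fragment:
  cyclopropane ring core → C:3 H:6
  (− 3 ring H displaced by substituents)
  + CH3 → C:1 H:3
  + NO2 → N:1 O:2
  + F → F:1
Element totals:
  C: 4
  H: 6
  F: 1
  N: 1
  O: 2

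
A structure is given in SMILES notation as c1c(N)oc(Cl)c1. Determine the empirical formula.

C4H4ClNO

Atom tally by fragment:
  furan ring core → C:4 H:4 O:1
  (− 2 ring H displaced by substituents)
  + NH2 → N:1 H:2
  + Cl → Cl:1
Element totals:
  C: 4
  H: 4
  Cl: 1
  N: 1
  O: 1
Molecular formula: C4H4ClNO.
gcd of subscripts (4, 1, 4, 1, 1) = 1, so the empirical formula equals the molecular formula.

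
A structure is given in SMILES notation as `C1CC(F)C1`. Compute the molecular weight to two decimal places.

Atom tally by fragment:
  cyclobutane ring core → C:4 H:8
  (− 1 ring H displaced by substituents)
  + F → F:1
Element totals:
  C: 4
  H: 7
  F: 1
Molecular formula: C4H7F.
  M = 4(12.011) + 7(1.008) + 18.998
    = 48.044 + 7.056 + 18.998 = 74.098

74.10 g/mol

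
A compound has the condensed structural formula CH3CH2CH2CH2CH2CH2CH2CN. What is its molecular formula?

Element totals:
  C: 8
  H: 15
  N: 1

C8H15N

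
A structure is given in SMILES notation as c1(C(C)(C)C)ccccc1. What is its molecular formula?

C10H14

Atom tally by fragment:
  benzene ring core → C:6 H:6
  (− 1 ring H displaced by substituents)
  + C(CH3)3 → C:4 H:9
Element totals:
  C: 10
  H: 14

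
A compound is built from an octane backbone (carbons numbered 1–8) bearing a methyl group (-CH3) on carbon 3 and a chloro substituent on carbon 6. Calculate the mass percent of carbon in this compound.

66.44%

Atom tally by fragment:
  CH3 → C:1 H:3
  CH2 → C:1 H:2
  CH(CH3) → C:2 H:4
  CH2 → C:1 H:2
  CH2 → C:1 H:2
  CH(Cl) → C:1 H:1 Cl:1
  CH2 → C:1 H:2
  CH3 → C:1 H:3
Element totals:
  C: 9
  H: 19
  Cl: 1
Molecular formula: C9H19Cl.
Molar mass = 162.701 g/mol.
Mass from C: 9 × 12.011 = 108.099 g/mol.
%C = 108.099 / 162.701 × 100 = 66.44%.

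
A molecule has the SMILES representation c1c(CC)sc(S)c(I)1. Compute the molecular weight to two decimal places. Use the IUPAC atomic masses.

270.15 g/mol

Atom tally by fragment:
  thiophene ring core → C:4 H:4 S:1
  (− 3 ring H displaced by substituents)
  + C2H5 → C:2 H:5
  + SH → S:1 H:1
  + I → I:1
Element totals:
  C: 6
  H: 7
  I: 1
  S: 2
Molecular formula: C6H7IS2.
  M = 6(12.011) + 7(1.008) + 126.904 + 2(32.06)
    = 72.066 + 7.056 + 126.904 + 64.120 = 270.146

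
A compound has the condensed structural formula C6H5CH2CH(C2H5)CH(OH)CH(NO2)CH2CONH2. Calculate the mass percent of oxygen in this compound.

Element totals:
  C: 14
  H: 20
  N: 2
  O: 4
Molecular formula: C14H20N2O4.
Molar mass = 280.324 g/mol.
Mass from O: 4 × 15.999 = 63.996 g/mol.
%O = 63.996 / 280.324 × 100 = 22.83%.

22.83%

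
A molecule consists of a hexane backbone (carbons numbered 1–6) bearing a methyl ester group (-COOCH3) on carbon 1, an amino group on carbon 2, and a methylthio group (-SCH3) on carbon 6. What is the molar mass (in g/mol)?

Atom tally by fragment:
  CH3OOCCH2 → C:3 H:5 O:2
  CH(NH2) → C:1 H:3 N:1
  CH2 → C:1 H:2
  CH2 → C:1 H:2
  CH2 → C:1 H:2
  CH2SCH3 → C:2 H:5 S:1
Element totals:
  C: 9
  H: 19
  N: 1
  O: 2
  S: 1
Molecular formula: C9H19NO2S.
  M = 9(12.011) + 19(1.008) + 14.007 + 2(15.999) + 32.06
    = 108.099 + 19.152 + 14.007 + 31.998 + 32.060 = 205.316

205.32 g/mol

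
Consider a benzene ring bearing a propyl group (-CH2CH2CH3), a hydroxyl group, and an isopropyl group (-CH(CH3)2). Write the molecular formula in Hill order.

Atom tally by fragment:
  benzene ring core → C:6 H:6
  (− 3 ring H displaced by substituents)
  + CH2CH2CH3 → C:3 H:7
  + OH → O:1 H:1
  + CH(CH3)2 → C:3 H:7
Element totals:
  C: 12
  H: 18
  O: 1

C12H18O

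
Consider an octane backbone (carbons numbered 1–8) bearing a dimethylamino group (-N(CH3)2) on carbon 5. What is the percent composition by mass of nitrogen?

8.90%

Atom tally by fragment:
  CH3 → C:1 H:3
  CH2 → C:1 H:2
  CH2 → C:1 H:2
  CH2 → C:1 H:2
  CH(N(CH3)2) → C:3 H:7 N:1
  CH2 → C:1 H:2
  CH2 → C:1 H:2
  CH3 → C:1 H:3
Element totals:
  C: 10
  H: 23
  N: 1
Molecular formula: C10H23N.
Molar mass = 157.301 g/mol.
Mass from N: 1 × 14.007 = 14.007 g/mol.
%N = 14.007 / 157.301 × 100 = 8.90%.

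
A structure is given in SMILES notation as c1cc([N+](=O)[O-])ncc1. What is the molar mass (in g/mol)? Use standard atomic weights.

Atom tally by fragment:
  pyridine ring core → C:5 H:5 N:1
  (− 1 ring H displaced by substituents)
  + NO2 → N:1 O:2
Element totals:
  C: 5
  H: 4
  N: 2
  O: 2
Molecular formula: C5H4N2O2.
  M = 5(12.011) + 4(1.008) + 2(14.007) + 2(15.999)
    = 60.055 + 4.032 + 28.014 + 31.998 = 124.099

124.10 g/mol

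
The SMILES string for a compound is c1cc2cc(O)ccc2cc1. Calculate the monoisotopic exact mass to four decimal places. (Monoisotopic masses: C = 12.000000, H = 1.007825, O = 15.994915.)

144.0575

Atom tally by fragment:
  naphthalene ring system core → C:10 H:8
  (− 1 ring H displaced by substituents)
  + OH → O:1 H:1
Element totals:
  C: 10
  H: 8
  O: 1
Molecular formula: C10H8O.
  M = 10(12.0) + 8(1.007825) + 15.994915
    = 120.000000 + 8.062600 + 15.994915 = 144.057515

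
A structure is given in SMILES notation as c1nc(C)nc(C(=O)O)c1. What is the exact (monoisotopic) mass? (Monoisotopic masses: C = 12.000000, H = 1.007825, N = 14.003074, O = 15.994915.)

Atom tally by fragment:
  pyrimidine ring core → C:4 H:4 N:2
  (− 2 ring H displaced by substituents)
  + CH3 → C:1 H:3
  + COOH → C:1 H:1 O:2
Element totals:
  C: 6
  H: 6
  N: 2
  O: 2
Molecular formula: C6H6N2O2.
  M = 6(12.0) + 6(1.007825) + 2(14.003074) + 2(15.994915)
    = 72.000000 + 6.046950 + 28.006148 + 31.989830 = 138.042928

138.0429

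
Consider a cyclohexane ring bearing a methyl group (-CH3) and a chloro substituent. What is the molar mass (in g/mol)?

132.63 g/mol

Atom tally by fragment:
  cyclohexane ring core → C:6 H:12
  (− 2 ring H displaced by substituents)
  + CH3 → C:1 H:3
  + Cl → Cl:1
Element totals:
  C: 7
  H: 13
  Cl: 1
Molecular formula: C7H13Cl.
  M = 7(12.011) + 13(1.008) + 35.45
    = 84.077 + 13.104 + 35.450 = 132.631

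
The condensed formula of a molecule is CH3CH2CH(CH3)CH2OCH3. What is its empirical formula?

C6H14O

Atom tally by fragment:
  CH3 → C:1 H:3
  CH2 → C:1 H:2
  CH(CH3) → C:2 H:4
  CH2OCH3 → C:2 H:5 O:1
Element totals:
  C: 6
  H: 14
  O: 1
Molecular formula: C6H14O.
gcd of subscripts (6, 14, 1) = 1, so the empirical formula equals the molecular formula.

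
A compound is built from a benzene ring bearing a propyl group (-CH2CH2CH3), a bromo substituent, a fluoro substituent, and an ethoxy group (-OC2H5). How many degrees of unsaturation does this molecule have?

4

Atom tally by fragment:
  benzene ring core → C:6 H:6
  (− 4 ring H displaced by substituents)
  + CH2CH2CH3 → C:3 H:7
  + Br → Br:1
  + F → F:1
  + OC2H5 → C:2 H:5 O:1
Element totals:
  C: 11
  H: 14
  Br: 1
  F: 1
  O: 1
Molecular formula: C11H14BrFO.
DoU = (2C + 2 + N − H − X) / 2 = (2·11 + 2 + 0 − 14 − 2) / 2 = 4.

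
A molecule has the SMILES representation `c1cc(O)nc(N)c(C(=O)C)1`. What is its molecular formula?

Atom tally by fragment:
  pyridine ring core → C:5 H:5 N:1
  (− 3 ring H displaced by substituents)
  + OH → O:1 H:1
  + NH2 → N:1 H:2
  + COCH3 → C:2 H:3 O:1
Element totals:
  C: 7
  H: 8
  N: 2
  O: 2

C7H8N2O2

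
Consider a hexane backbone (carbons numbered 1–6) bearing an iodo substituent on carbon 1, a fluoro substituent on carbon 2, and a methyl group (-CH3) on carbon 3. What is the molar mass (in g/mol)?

244.09 g/mol

Atom tally by fragment:
  ICH2 → C:1 H:2 I:1
  CH(F) → C:1 H:1 F:1
  CH(CH3) → C:2 H:4
  CH2 → C:1 H:2
  CH2 → C:1 H:2
  CH3 → C:1 H:3
Element totals:
  C: 7
  H: 14
  F: 1
  I: 1
Molecular formula: C7H14FI.
  M = 7(12.011) + 14(1.008) + 18.998 + 126.904
    = 84.077 + 14.112 + 18.998 + 126.904 = 244.091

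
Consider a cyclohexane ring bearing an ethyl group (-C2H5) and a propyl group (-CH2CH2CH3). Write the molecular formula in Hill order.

C11H22

Atom tally by fragment:
  cyclohexane ring core → C:6 H:12
  (− 2 ring H displaced by substituents)
  + C2H5 → C:2 H:5
  + CH2CH2CH3 → C:3 H:7
Element totals:
  C: 11
  H: 22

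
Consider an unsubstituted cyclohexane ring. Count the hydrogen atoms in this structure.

Atom tally by fragment:
  cyclohexane ring core → C:6 H:12
Element totals:
  C: 6
  H: 12

12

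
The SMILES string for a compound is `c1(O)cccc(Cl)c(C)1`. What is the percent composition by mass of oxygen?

Atom tally by fragment:
  benzene ring core → C:6 H:6
  (− 3 ring H displaced by substituents)
  + OH → O:1 H:1
  + Cl → Cl:1
  + CH3 → C:1 H:3
Element totals:
  C: 7
  H: 7
  Cl: 1
  O: 1
Molecular formula: C7H7ClO.
Molar mass = 142.582 g/mol.
Mass from O: 1 × 15.999 = 15.999 g/mol.
%O = 15.999 / 142.582 × 100 = 11.22%.

11.22%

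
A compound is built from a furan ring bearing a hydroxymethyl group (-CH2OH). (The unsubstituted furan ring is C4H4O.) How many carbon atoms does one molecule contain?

Atom tally by fragment:
  furan ring core → C:4 H:4 O:1
  (− 1 ring H displaced by substituents)
  + CH2OH → C:1 H:3 O:1
Element totals:
  C: 5
  H: 6
  O: 2

5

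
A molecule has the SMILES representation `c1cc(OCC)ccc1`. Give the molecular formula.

Atom tally by fragment:
  benzene ring core → C:6 H:6
  (− 1 ring H displaced by substituents)
  + OC2H5 → C:2 H:5 O:1
Element totals:
  C: 8
  H: 10
  O: 1

C8H10O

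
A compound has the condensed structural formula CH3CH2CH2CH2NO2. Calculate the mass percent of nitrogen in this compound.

13.58%

Element totals:
  C: 4
  H: 9
  N: 1
  O: 2
Molecular formula: C4H9NO2.
Molar mass = 103.121 g/mol.
Mass from N: 1 × 14.007 = 14.007 g/mol.
%N = 14.007 / 103.121 × 100 = 13.58%.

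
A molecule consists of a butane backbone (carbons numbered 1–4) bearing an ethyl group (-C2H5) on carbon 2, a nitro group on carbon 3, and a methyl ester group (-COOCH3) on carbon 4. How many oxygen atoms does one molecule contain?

4

Atom tally by fragment:
  CH3 → C:1 H:3
  CH(C2H5) → C:3 H:6
  CH(NO2) → C:1 H:1 N:1 O:2
  CH2COOCH3 → C:3 H:5 O:2
Element totals:
  C: 8
  H: 15
  N: 1
  O: 4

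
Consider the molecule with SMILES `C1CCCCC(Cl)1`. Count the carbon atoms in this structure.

Atom tally by fragment:
  cyclohexane ring core → C:6 H:12
  (− 1 ring H displaced by substituents)
  + Cl → Cl:1
Element totals:
  C: 6
  H: 11
  Cl: 1

6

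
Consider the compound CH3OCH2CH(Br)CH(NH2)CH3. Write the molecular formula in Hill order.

Atom tally by fragment:
  CH3OCH2 → C:2 H:5 O:1
  CH(Br) → C:1 H:1 Br:1
  CH(NH2) → C:1 H:3 N:1
  CH3 → C:1 H:3
Element totals:
  C: 5
  H: 12
  Br: 1
  N: 1
  O: 1

C5H12BrNO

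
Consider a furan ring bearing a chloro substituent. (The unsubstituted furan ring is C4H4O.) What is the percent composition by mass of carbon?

Atom tally by fragment:
  furan ring core → C:4 H:4 O:1
  (− 1 ring H displaced by substituents)
  + Cl → Cl:1
Element totals:
  C: 4
  H: 3
  Cl: 1
  O: 1
Molecular formula: C4H3ClO.
Molar mass = 102.517 g/mol.
Mass from C: 4 × 12.011 = 48.044 g/mol.
%C = 48.044 / 102.517 × 100 = 46.86%.

46.86%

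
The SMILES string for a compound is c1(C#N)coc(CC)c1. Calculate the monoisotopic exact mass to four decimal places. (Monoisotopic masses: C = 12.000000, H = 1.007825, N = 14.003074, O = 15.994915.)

Atom tally by fragment:
  furan ring core → C:4 H:4 O:1
  (− 2 ring H displaced by substituents)
  + CN → C:1 N:1
  + C2H5 → C:2 H:5
Element totals:
  C: 7
  H: 7
  N: 1
  O: 1
Molecular formula: C7H7NO.
  M = 7(12.0) + 7(1.007825) + 14.003074 + 15.994915
    = 84.000000 + 7.054775 + 14.003074 + 15.994915 = 121.052764

121.0528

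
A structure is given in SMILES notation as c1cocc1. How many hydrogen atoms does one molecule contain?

Atom tally by fragment:
  furan ring core → C:4 H:4 O:1
Element totals:
  C: 4
  H: 4
  O: 1

4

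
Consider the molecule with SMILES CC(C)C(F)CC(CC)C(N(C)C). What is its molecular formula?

Atom tally by fragment:
  CH3 → C:1 H:3
  CH(CH3) → C:2 H:4
  CH(F) → C:1 H:1 F:1
  CH2 → C:1 H:2
  CH(C2H5) → C:3 H:6
  CH2N(CH3)2 → C:3 H:8 N:1
Element totals:
  C: 11
  H: 24
  F: 1
  N: 1

C11H24FN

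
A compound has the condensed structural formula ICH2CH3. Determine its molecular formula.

Atom tally by fragment:
  ICH2 → C:1 H:2 I:1
  CH3 → C:1 H:3
Element totals:
  C: 2
  H: 5
  I: 1

C2H5I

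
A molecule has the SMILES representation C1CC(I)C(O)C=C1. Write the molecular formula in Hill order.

C6H9IO

Atom tally by fragment:
  cyclohexene ring core → C:6 H:10
  (− 2 ring H displaced by substituents)
  + I → I:1
  + OH → O:1 H:1
Element totals:
  C: 6
  H: 9
  I: 1
  O: 1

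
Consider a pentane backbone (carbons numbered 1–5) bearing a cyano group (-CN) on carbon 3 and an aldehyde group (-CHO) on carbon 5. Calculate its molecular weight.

Atom tally by fragment:
  CH3 → C:1 H:3
  CH2 → C:1 H:2
  CH(CN) → C:2 H:1 N:1
  CH2 → C:1 H:2
  CH2CHO → C:2 H:3 O:1
Element totals:
  C: 7
  H: 11
  N: 1
  O: 1
Molecular formula: C7H11NO.
  M = 7(12.011) + 11(1.008) + 14.007 + 15.999
    = 84.077 + 11.088 + 14.007 + 15.999 = 125.171

125.17 g/mol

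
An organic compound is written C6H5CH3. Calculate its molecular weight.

Atom tally by fragment:
  benzene ring core → C:6 H:6
  (− 1 ring H displaced by substituents)
  + CH3 → C:1 H:3
Element totals:
  C: 7
  H: 8
Molecular formula: C7H8.
  M = 7(12.011) + 8(1.008)
    = 84.077 + 8.064 = 92.141

92.14 g/mol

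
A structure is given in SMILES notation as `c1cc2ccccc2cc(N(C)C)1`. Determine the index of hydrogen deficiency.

Atom tally by fragment:
  naphthalene ring system core → C:10 H:8
  (− 1 ring H displaced by substituents)
  + N(CH3)2 → N:1 C:2 H:6
Element totals:
  C: 12
  H: 13
  N: 1
Molecular formula: C12H13N.
DoU = (2C + 2 + N − H − X) / 2 = (2·12 + 2 + 1 − 13 − 0) / 2 = 7.

7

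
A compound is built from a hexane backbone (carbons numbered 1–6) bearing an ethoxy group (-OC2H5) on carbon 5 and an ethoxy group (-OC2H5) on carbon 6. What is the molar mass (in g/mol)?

Atom tally by fragment:
  CH3 → C:1 H:3
  CH2 → C:1 H:2
  CH2 → C:1 H:2
  CH2 → C:1 H:2
  CH(OC2H5) → C:3 H:6 O:1
  CH2OC2H5 → C:3 H:7 O:1
Element totals:
  C: 10
  H: 22
  O: 2
Molecular formula: C10H22O2.
  M = 10(12.011) + 22(1.008) + 2(15.999)
    = 120.110 + 22.176 + 31.998 = 174.284

174.28 g/mol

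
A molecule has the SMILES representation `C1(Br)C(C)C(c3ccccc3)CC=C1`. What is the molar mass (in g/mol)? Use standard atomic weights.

251.17 g/mol

Atom tally by fragment:
  cyclohexene ring core → C:6 H:10
  (− 3 ring H displaced by substituents)
  + Br → Br:1
  + CH3 → C:1 H:3
  + C6H5 → C:6 H:5
Element totals:
  C: 13
  H: 15
  Br: 1
Molecular formula: C13H15Br.
  M = 13(12.011) + 15(1.008) + 79.904
    = 156.143 + 15.120 + 79.904 = 251.167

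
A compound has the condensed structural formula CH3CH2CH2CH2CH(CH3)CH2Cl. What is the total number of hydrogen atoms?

15

Atom tally by fragment:
  CH3 → C:1 H:3
  CH2 → C:1 H:2
  CH2 → C:1 H:2
  CH2 → C:1 H:2
  CH(CH3) → C:2 H:4
  CH2Cl → C:1 H:2 Cl:1
Element totals:
  C: 7
  H: 15
  Cl: 1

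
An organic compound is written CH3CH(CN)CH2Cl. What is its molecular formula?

C4H6ClN

Element totals:
  C: 4
  H: 6
  Cl: 1
  N: 1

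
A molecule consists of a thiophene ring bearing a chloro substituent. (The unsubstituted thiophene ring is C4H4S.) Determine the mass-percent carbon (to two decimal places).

Atom tally by fragment:
  thiophene ring core → C:4 H:4 S:1
  (− 1 ring H displaced by substituents)
  + Cl → Cl:1
Element totals:
  C: 4
  H: 3
  Cl: 1
  S: 1
Molecular formula: C4H3ClS.
Molar mass = 118.578 g/mol.
Mass from C: 4 × 12.011 = 48.044 g/mol.
%C = 48.044 / 118.578 × 100 = 40.52%.

40.52%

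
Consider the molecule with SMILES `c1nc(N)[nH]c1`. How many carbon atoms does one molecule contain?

3

Atom tally by fragment:
  imidazole ring core → C:3 H:4 N:2
  (− 1 ring H displaced by substituents)
  + NH2 → N:1 H:2
Element totals:
  C: 3
  H: 5
  N: 3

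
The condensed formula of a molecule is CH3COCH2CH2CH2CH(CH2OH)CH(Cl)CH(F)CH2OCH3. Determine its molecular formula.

Atom tally by fragment:
  CH3COCH2 → C:3 H:5 O:1
  CH2 → C:1 H:2
  CH2 → C:1 H:2
  CH(CH2OH) → C:2 H:4 O:1
  CH(Cl) → C:1 H:1 Cl:1
  CH(F) → C:1 H:1 F:1
  CH2OCH3 → C:2 H:5 O:1
Element totals:
  C: 11
  H: 20
  Cl: 1
  F: 1
  O: 3

C11H20ClFO3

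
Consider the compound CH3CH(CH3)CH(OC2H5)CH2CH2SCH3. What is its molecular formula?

C9H20OS

Element totals:
  C: 9
  H: 20
  O: 1
  S: 1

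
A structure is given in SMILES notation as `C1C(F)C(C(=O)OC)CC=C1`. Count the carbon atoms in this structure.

8

Atom tally by fragment:
  cyclohexene ring core → C:6 H:10
  (− 2 ring H displaced by substituents)
  + F → F:1
  + COOCH3 → C:2 H:3 O:2
Element totals:
  C: 8
  H: 11
  F: 1
  O: 2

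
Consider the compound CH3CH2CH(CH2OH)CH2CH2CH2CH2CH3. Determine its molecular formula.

Element totals:
  C: 9
  H: 20
  O: 1

C9H20O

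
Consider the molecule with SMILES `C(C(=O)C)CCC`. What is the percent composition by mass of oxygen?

15.97%

Atom tally by fragment:
  CH3COCH2 → C:3 H:5 O:1
  CH2 → C:1 H:2
  CH2 → C:1 H:2
  CH3 → C:1 H:3
Element totals:
  C: 6
  H: 12
  O: 1
Molecular formula: C6H12O.
Molar mass = 100.161 g/mol.
Mass from O: 1 × 15.999 = 15.999 g/mol.
%O = 15.999 / 100.161 × 100 = 15.97%.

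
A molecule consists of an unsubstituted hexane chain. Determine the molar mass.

86.18 g/mol

Atom tally by fragment:
  CH3 → C:1 H:3
  CH2 → C:1 H:2
  CH2 → C:1 H:2
  CH2 → C:1 H:2
  CH2 → C:1 H:2
  CH3 → C:1 H:3
Element totals:
  C: 6
  H: 14
Molecular formula: C6H14.
  M = 6(12.011) + 14(1.008)
    = 72.066 + 14.112 = 86.178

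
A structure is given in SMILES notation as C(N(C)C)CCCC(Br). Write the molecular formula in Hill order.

C7H16BrN

Atom tally by fragment:
  (CH3)2NCH2 → C:3 H:8 N:1
  CH2 → C:1 H:2
  CH2 → C:1 H:2
  CH2 → C:1 H:2
  CH2Br → C:1 H:2 Br:1
Element totals:
  C: 7
  H: 16
  Br: 1
  N: 1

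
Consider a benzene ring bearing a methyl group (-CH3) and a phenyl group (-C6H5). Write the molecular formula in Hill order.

C13H12

Atom tally by fragment:
  benzene ring core → C:6 H:6
  (− 2 ring H displaced by substituents)
  + CH3 → C:1 H:3
  + C6H5 → C:6 H:5
Element totals:
  C: 13
  H: 12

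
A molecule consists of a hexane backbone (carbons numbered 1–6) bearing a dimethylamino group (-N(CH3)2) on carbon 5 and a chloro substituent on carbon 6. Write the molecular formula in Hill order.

Atom tally by fragment:
  CH3 → C:1 H:3
  CH2 → C:1 H:2
  CH2 → C:1 H:2
  CH2 → C:1 H:2
  CH(N(CH3)2) → C:3 H:7 N:1
  CH2Cl → C:1 H:2 Cl:1
Element totals:
  C: 8
  H: 18
  Cl: 1
  N: 1

C8H18ClN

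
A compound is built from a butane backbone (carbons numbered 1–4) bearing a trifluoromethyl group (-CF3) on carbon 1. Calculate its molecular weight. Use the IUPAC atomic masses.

126.12 g/mol

Atom tally by fragment:
  F3CCH2 → C:2 H:2 F:3
  CH2 → C:1 H:2
  CH2 → C:1 H:2
  CH3 → C:1 H:3
Element totals:
  C: 5
  H: 9
  F: 3
Molecular formula: C5H9F3.
  M = 5(12.011) + 9(1.008) + 3(18.998)
    = 60.055 + 9.072 + 56.994 = 126.121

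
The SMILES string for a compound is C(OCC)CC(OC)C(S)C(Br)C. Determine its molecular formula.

C9H19BrO2S

Atom tally by fragment:
  C2H5OCH2 → C:3 H:7 O:1
  CH2 → C:1 H:2
  CH(OCH3) → C:2 H:4 O:1
  CH(SH) → C:1 H:2 S:1
  CH(Br) → C:1 H:1 Br:1
  CH3 → C:1 H:3
Element totals:
  C: 9
  H: 19
  Br: 1
  O: 2
  S: 1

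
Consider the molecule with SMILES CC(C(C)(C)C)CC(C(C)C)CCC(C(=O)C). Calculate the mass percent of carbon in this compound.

79.93%

Atom tally by fragment:
  CH3 → C:1 H:3
  CH(C(CH3)3) → C:5 H:10
  CH2 → C:1 H:2
  CH(CH(CH3)2) → C:4 H:8
  CH2 → C:1 H:2
  CH2 → C:1 H:2
  CH2COCH3 → C:3 H:5 O:1
Element totals:
  C: 16
  H: 32
  O: 1
Molecular formula: C16H32O.
Molar mass = 240.431 g/mol.
Mass from C: 16 × 12.011 = 192.176 g/mol.
%C = 192.176 / 240.431 × 100 = 79.93%.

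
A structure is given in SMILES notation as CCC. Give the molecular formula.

C3H8

Atom tally by fragment:
  CH3 → C:1 H:3
  CH2 → C:1 H:2
  CH3 → C:1 H:3
Element totals:
  C: 3
  H: 8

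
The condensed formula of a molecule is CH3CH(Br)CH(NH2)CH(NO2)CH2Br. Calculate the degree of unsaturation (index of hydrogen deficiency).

1

Element totals:
  C: 5
  H: 10
  Br: 2
  N: 2
  O: 2
Molecular formula: C5H10Br2N2O2.
DoU = (2C + 2 + N − H − X) / 2 = (2·5 + 2 + 2 − 10 − 2) / 2 = 1.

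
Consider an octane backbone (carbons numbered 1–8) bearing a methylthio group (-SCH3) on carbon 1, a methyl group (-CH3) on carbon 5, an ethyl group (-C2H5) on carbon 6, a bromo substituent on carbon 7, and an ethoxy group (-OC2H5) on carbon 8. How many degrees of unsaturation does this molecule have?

0

Atom tally by fragment:
  CH3SCH2 → C:2 H:5 S:1
  CH2 → C:1 H:2
  CH2 → C:1 H:2
  CH2 → C:1 H:2
  CH(CH3) → C:2 H:4
  CH(C2H5) → C:3 H:6
  CH(Br) → C:1 H:1 Br:1
  CH2OC2H5 → C:3 H:7 O:1
Element totals:
  C: 14
  H: 29
  Br: 1
  O: 1
  S: 1
Molecular formula: C14H29BrOS.
DoU = (2C + 2 + N − H − X) / 2 = (2·14 + 2 + 0 − 29 − 1) / 2 = 0.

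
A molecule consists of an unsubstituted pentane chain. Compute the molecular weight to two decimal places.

72.15 g/mol

Atom tally by fragment:
  CH3 → C:1 H:3
  CH2 → C:1 H:2
  CH2 → C:1 H:2
  CH2 → C:1 H:2
  CH3 → C:1 H:3
Element totals:
  C: 5
  H: 12
Molecular formula: C5H12.
  M = 5(12.011) + 12(1.008)
    = 60.055 + 12.096 = 72.151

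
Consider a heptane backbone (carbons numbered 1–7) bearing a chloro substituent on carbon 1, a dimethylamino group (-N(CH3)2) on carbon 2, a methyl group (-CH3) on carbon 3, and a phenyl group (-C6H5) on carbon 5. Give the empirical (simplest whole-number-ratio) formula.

C16H26ClN

Atom tally by fragment:
  ClCH2 → C:1 H:2 Cl:1
  CH(N(CH3)2) → C:3 H:7 N:1
  CH(CH3) → C:2 H:4
  CH2 → C:1 H:2
  CH(C6H5) → C:7 H:6
  CH2 → C:1 H:2
  CH3 → C:1 H:3
Element totals:
  C: 16
  H: 26
  Cl: 1
  N: 1
Molecular formula: C16H26ClN.
gcd of subscripts (16, 1, 26, 1) = 1, so the empirical formula equals the molecular formula.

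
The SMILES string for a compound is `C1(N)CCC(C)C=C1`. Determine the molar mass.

Atom tally by fragment:
  cyclohexene ring core → C:6 H:10
  (− 2 ring H displaced by substituents)
  + NH2 → N:1 H:2
  + CH3 → C:1 H:3
Element totals:
  C: 7
  H: 13
  N: 1
Molecular formula: C7H13N.
  M = 7(12.011) + 13(1.008) + 14.007
    = 84.077 + 13.104 + 14.007 = 111.188

111.19 g/mol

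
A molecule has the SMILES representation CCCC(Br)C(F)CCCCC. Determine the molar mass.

Atom tally by fragment:
  CH3 → C:1 H:3
  CH2 → C:1 H:2
  CH2 → C:1 H:2
  CH(Br) → C:1 H:1 Br:1
  CH(F) → C:1 H:1 F:1
  CH2 → C:1 H:2
  CH2 → C:1 H:2
  CH2 → C:1 H:2
  CH2 → C:1 H:2
  CH3 → C:1 H:3
Element totals:
  C: 10
  H: 20
  Br: 1
  F: 1
Molecular formula: C10H20BrF.
  M = 10(12.011) + 20(1.008) + 79.904 + 18.998
    = 120.110 + 20.160 + 79.904 + 18.998 = 239.172

239.17 g/mol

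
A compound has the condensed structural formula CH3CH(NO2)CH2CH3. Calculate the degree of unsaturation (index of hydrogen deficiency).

Atom tally by fragment:
  CH3 → C:1 H:3
  CH(NO2) → C:1 H:1 N:1 O:2
  CH2 → C:1 H:2
  CH3 → C:1 H:3
Element totals:
  C: 4
  H: 9
  N: 1
  O: 2
Molecular formula: C4H9NO2.
DoU = (2C + 2 + N − H − X) / 2 = (2·4 + 2 + 1 − 9 − 0) / 2 = 1.

1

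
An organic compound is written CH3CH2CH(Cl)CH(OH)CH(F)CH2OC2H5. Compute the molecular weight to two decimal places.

Element totals:
  C: 8
  H: 16
  Cl: 1
  F: 1
  O: 2
Molecular formula: C8H16ClFO2.
  M = 8(12.011) + 16(1.008) + 35.45 + 18.998 + 2(15.999)
    = 96.088 + 16.128 + 35.450 + 18.998 + 31.998 = 198.662

198.66 g/mol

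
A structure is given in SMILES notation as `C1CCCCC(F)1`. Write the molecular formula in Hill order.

Atom tally by fragment:
  cyclohexane ring core → C:6 H:12
  (− 1 ring H displaced by substituents)
  + F → F:1
Element totals:
  C: 6
  H: 11
  F: 1

C6H11F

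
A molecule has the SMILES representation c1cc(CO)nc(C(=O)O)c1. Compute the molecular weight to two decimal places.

153.14 g/mol

Atom tally by fragment:
  pyridine ring core → C:5 H:5 N:1
  (− 2 ring H displaced by substituents)
  + CH2OH → C:1 H:3 O:1
  + COOH → C:1 H:1 O:2
Element totals:
  C: 7
  H: 7
  N: 1
  O: 3
Molecular formula: C7H7NO3.
  M = 7(12.011) + 7(1.008) + 14.007 + 3(15.999)
    = 84.077 + 7.056 + 14.007 + 47.997 = 153.137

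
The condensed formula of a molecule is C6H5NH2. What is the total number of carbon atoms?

6

Element totals:
  C: 6
  H: 7
  N: 1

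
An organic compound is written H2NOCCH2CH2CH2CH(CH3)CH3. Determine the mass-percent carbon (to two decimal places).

Atom tally by fragment:
  H2NOCCH2 → C:2 H:4 O:1 N:1
  CH2 → C:1 H:2
  CH2 → C:1 H:2
  CH(CH3) → C:2 H:4
  CH3 → C:1 H:3
Element totals:
  C: 7
  H: 15
  N: 1
  O: 1
Molecular formula: C7H15NO.
Molar mass = 129.203 g/mol.
Mass from C: 7 × 12.011 = 84.077 g/mol.
%C = 84.077 / 129.203 × 100 = 65.07%.

65.07%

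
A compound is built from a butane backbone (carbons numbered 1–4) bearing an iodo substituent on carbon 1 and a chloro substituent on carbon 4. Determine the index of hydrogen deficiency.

Atom tally by fragment:
  ICH2 → C:1 H:2 I:1
  CH2 → C:1 H:2
  CH2 → C:1 H:2
  CH2Cl → C:1 H:2 Cl:1
Element totals:
  C: 4
  H: 8
  Cl: 1
  I: 1
Molecular formula: C4H8ClI.
DoU = (2C + 2 + N − H − X) / 2 = (2·4 + 2 + 0 − 8 − 2) / 2 = 0.

0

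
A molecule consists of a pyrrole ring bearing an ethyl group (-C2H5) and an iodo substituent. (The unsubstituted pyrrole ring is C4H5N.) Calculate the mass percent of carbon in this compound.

Atom tally by fragment:
  pyrrole ring core → C:4 H:5 N:1
  (− 2 ring H displaced by substituents)
  + C2H5 → C:2 H:5
  + I → I:1
Element totals:
  C: 6
  H: 8
  I: 1
  N: 1
Molecular formula: C6H8IN.
Molar mass = 221.041 g/mol.
Mass from C: 6 × 12.011 = 72.066 g/mol.
%C = 72.066 / 221.041 × 100 = 32.60%.

32.60%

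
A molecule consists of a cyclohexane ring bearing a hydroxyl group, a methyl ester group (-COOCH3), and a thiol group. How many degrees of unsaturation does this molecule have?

Atom tally by fragment:
  cyclohexane ring core → C:6 H:12
  (− 3 ring H displaced by substituents)
  + OH → O:1 H:1
  + COOCH3 → C:2 H:3 O:2
  + SH → S:1 H:1
Element totals:
  C: 8
  H: 14
  O: 3
  S: 1
Molecular formula: C8H14O3S.
DoU = (2C + 2 + N − H − X) / 2 = (2·8 + 2 + 0 − 14 − 0) / 2 = 2.

2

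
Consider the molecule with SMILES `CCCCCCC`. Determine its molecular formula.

Atom tally by fragment:
  CH3 → C:1 H:3
  CH2 → C:1 H:2
  CH2 → C:1 H:2
  CH2 → C:1 H:2
  CH2 → C:1 H:2
  CH2 → C:1 H:2
  CH3 → C:1 H:3
Element totals:
  C: 7
  H: 16

C7H16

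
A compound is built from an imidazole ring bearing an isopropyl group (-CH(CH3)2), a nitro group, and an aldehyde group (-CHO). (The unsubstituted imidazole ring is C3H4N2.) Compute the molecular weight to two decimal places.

Atom tally by fragment:
  imidazole ring core → C:3 H:4 N:2
  (− 3 ring H displaced by substituents)
  + CH(CH3)2 → C:3 H:7
  + NO2 → N:1 O:2
  + CHO → C:1 H:1 O:1
Element totals:
  C: 7
  H: 9
  N: 3
  O: 3
Molecular formula: C7H9N3O3.
  M = 7(12.011) + 9(1.008) + 3(14.007) + 3(15.999)
    = 84.077 + 9.072 + 42.021 + 47.997 = 183.167

183.17 g/mol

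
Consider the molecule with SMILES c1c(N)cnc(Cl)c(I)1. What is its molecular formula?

C5H4ClIN2

Atom tally by fragment:
  pyridine ring core → C:5 H:5 N:1
  (− 3 ring H displaced by substituents)
  + NH2 → N:1 H:2
  + Cl → Cl:1
  + I → I:1
Element totals:
  C: 5
  H: 4
  Cl: 1
  I: 1
  N: 2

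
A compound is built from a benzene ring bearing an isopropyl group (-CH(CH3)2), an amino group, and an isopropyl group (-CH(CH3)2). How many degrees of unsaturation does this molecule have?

Atom tally by fragment:
  benzene ring core → C:6 H:6
  (− 3 ring H displaced by substituents)
  + CH(CH3)2 → C:3 H:7
  + NH2 → N:1 H:2
  + CH(CH3)2 → C:3 H:7
Element totals:
  C: 12
  H: 19
  N: 1
Molecular formula: C12H19N.
DoU = (2C + 2 + N − H − X) / 2 = (2·12 + 2 + 1 − 19 − 0) / 2 = 4.

4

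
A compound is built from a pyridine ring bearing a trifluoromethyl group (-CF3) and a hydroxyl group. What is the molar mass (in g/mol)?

163.10 g/mol

Atom tally by fragment:
  pyridine ring core → C:5 H:5 N:1
  (− 2 ring H displaced by substituents)
  + CF3 → C:1 F:3
  + OH → O:1 H:1
Element totals:
  C: 6
  H: 4
  F: 3
  N: 1
  O: 1
Molecular formula: C6H4F3NO.
  M = 6(12.011) + 4(1.008) + 3(18.998) + 14.007 + 15.999
    = 72.066 + 4.032 + 56.994 + 14.007 + 15.999 = 163.098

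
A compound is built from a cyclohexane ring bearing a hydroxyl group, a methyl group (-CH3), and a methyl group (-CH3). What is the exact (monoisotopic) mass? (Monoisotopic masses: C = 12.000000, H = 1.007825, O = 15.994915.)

Atom tally by fragment:
  cyclohexane ring core → C:6 H:12
  (− 3 ring H displaced by substituents)
  + OH → O:1 H:1
  + CH3 → C:1 H:3
  + CH3 → C:1 H:3
Element totals:
  C: 8
  H: 16
  O: 1
Molecular formula: C8H16O.
  M = 8(12.0) + 16(1.007825) + 15.994915
    = 96.000000 + 16.125200 + 15.994915 = 128.120115

128.1201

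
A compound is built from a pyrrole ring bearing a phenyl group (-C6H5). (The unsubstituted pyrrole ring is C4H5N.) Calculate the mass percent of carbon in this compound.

Atom tally by fragment:
  pyrrole ring core → C:4 H:5 N:1
  (− 1 ring H displaced by substituents)
  + C6H5 → C:6 H:5
Element totals:
  C: 10
  H: 9
  N: 1
Molecular formula: C10H9N.
Molar mass = 143.189 g/mol.
Mass from C: 10 × 12.011 = 120.110 g/mol.
%C = 120.110 / 143.189 × 100 = 83.88%.

83.88%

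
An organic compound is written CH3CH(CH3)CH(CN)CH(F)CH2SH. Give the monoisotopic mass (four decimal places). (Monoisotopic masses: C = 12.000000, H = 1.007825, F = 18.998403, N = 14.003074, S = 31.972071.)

161.0674

Atom tally by fragment:
  CH3 → C:1 H:3
  CH(CH3) → C:2 H:4
  CH(CN) → C:2 H:1 N:1
  CH(F) → C:1 H:1 F:1
  CH2SH → C:1 H:3 S:1
Element totals:
  C: 7
  H: 12
  F: 1
  N: 1
  S: 1
Molecular formula: C7H12FNS.
  M = 7(12.0) + 12(1.007825) + 18.998403 + 14.003074 + 31.972071
    = 84.000000 + 12.093900 + 18.998403 + 14.003074 + 31.972071 = 161.067448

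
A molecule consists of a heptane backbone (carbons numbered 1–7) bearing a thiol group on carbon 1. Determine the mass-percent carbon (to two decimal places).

63.57%

Atom tally by fragment:
  HSCH2 → C:1 H:3 S:1
  CH2 → C:1 H:2
  CH2 → C:1 H:2
  CH2 → C:1 H:2
  CH2 → C:1 H:2
  CH2 → C:1 H:2
  CH3 → C:1 H:3
Element totals:
  C: 7
  H: 16
  S: 1
Molecular formula: C7H16S.
Molar mass = 132.265 g/mol.
Mass from C: 7 × 12.011 = 84.077 g/mol.
%C = 84.077 / 132.265 × 100 = 63.57%.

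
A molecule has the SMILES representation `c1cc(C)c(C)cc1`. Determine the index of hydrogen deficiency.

4

Atom tally by fragment:
  benzene ring core → C:6 H:6
  (− 2 ring H displaced by substituents)
  + CH3 → C:1 H:3
  + CH3 → C:1 H:3
Element totals:
  C: 8
  H: 10
Molecular formula: C8H10.
DoU = (2C + 2 + N − H − X) / 2 = (2·8 + 2 + 0 − 10 − 0) / 2 = 4.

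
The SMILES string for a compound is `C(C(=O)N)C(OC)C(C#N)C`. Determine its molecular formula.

Atom tally by fragment:
  H2NOCCH2 → C:2 H:4 O:1 N:1
  CH(OCH3) → C:2 H:4 O:1
  CH(CN) → C:2 H:1 N:1
  CH3 → C:1 H:3
Element totals:
  C: 7
  H: 12
  N: 2
  O: 2

C7H12N2O2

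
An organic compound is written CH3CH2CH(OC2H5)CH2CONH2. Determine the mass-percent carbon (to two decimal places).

Atom tally by fragment:
  CH3 → C:1 H:3
  CH2 → C:1 H:2
  CH(OC2H5) → C:3 H:6 O:1
  CH2CONH2 → C:2 H:4 O:1 N:1
Element totals:
  C: 7
  H: 15
  N: 1
  O: 2
Molecular formula: C7H15NO2.
Molar mass = 145.202 g/mol.
Mass from C: 7 × 12.011 = 84.077 g/mol.
%C = 84.077 / 145.202 × 100 = 57.90%.

57.90%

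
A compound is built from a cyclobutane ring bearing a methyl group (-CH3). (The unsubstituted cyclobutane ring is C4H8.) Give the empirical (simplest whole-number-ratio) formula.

Atom tally by fragment:
  cyclobutane ring core → C:4 H:8
  (− 1 ring H displaced by substituents)
  + CH3 → C:1 H:3
Element totals:
  C: 5
  H: 10
Molecular formula: C5H10.
gcd of subscripts = 5; dividing each by 5:
  C: 5/5 = 1
  H: 10/5 = 2

CH2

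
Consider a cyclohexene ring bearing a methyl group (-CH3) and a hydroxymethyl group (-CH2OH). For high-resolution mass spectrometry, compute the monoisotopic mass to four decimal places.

Atom tally by fragment:
  cyclohexene ring core → C:6 H:10
  (− 2 ring H displaced by substituents)
  + CH3 → C:1 H:3
  + CH2OH → C:1 H:3 O:1
Element totals:
  C: 8
  H: 14
  O: 1
Molecular formula: C8H14O.
  M = 8(12.0) + 14(1.007825) + 15.994915
    = 96.000000 + 14.109550 + 15.994915 = 126.104465

126.1045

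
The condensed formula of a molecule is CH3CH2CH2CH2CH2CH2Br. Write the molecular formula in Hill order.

C6H13Br

Atom tally by fragment:
  CH3 → C:1 H:3
  CH2 → C:1 H:2
  CH2 → C:1 H:2
  CH2 → C:1 H:2
  CH2 → C:1 H:2
  CH2Br → C:1 H:2 Br:1
Element totals:
  C: 6
  H: 13
  Br: 1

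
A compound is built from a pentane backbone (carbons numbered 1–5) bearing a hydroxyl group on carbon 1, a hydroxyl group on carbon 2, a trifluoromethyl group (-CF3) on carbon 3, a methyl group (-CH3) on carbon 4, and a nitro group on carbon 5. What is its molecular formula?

C7H12F3NO4

Atom tally by fragment:
  HOCH2 → C:1 H:3 O:1
  CH(OH) → C:1 H:2 O:1
  CH(CF3) → C:2 H:1 F:3
  CH(CH3) → C:2 H:4
  CH2NO2 → C:1 H:2 N:1 O:2
Element totals:
  C: 7
  H: 12
  F: 3
  N: 1
  O: 4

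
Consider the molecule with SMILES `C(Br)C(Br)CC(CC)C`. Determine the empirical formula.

C7H14Br2

Atom tally by fragment:
  BrCH2 → C:1 H:2 Br:1
  CH(Br) → C:1 H:1 Br:1
  CH2 → C:1 H:2
  CH(C2H5) → C:3 H:6
  CH3 → C:1 H:3
Element totals:
  C: 7
  H: 14
  Br: 2
Molecular formula: C7H14Br2.
gcd of subscripts (2, 7, 14) = 1, so the empirical formula equals the molecular formula.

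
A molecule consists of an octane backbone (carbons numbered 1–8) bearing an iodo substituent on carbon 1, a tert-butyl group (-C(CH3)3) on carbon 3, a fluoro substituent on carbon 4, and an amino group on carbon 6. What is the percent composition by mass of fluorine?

Atom tally by fragment:
  ICH2 → C:1 H:2 I:1
  CH2 → C:1 H:2
  CH(C(CH3)3) → C:5 H:10
  CH(F) → C:1 H:1 F:1
  CH2 → C:1 H:2
  CH(NH2) → C:1 H:3 N:1
  CH2 → C:1 H:2
  CH3 → C:1 H:3
Element totals:
  C: 12
  H: 25
  F: 1
  I: 1
  N: 1
Molecular formula: C12H25FIN.
Molar mass = 329.241 g/mol.
Mass from F: 1 × 18.998 = 18.998 g/mol.
%F = 18.998 / 329.241 × 100 = 5.77%.

5.77%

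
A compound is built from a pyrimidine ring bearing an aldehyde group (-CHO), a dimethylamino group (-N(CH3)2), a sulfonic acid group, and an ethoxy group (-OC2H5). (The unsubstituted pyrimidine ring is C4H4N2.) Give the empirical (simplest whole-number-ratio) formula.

Atom tally by fragment:
  pyrimidine ring core → C:4 H:4 N:2
  (− 4 ring H displaced by substituents)
  + CHO → C:1 H:1 O:1
  + N(CH3)2 → N:1 C:2 H:6
  + SO3H → S:1 O:3 H:1
  + OC2H5 → C:2 H:5 O:1
Element totals:
  C: 9
  H: 13
  N: 3
  O: 5
  S: 1
Molecular formula: C9H13N3O5S.
gcd of subscripts (9, 13, 3, 5, 1) = 1, so the empirical formula equals the molecular formula.

C9H13N3O5S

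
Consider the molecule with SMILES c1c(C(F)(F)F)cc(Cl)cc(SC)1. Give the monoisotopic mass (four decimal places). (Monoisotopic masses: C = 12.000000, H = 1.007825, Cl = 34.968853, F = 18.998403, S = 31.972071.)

225.9831

Atom tally by fragment:
  benzene ring core → C:6 H:6
  (− 3 ring H displaced by substituents)
  + CF3 → C:1 F:3
  + Cl → Cl:1
  + SCH3 → C:1 H:3 S:1
Element totals:
  C: 8
  H: 6
  Cl: 1
  F: 3
  S: 1
Molecular formula: C8H6ClF3S.
  M = 8(12.0) + 6(1.007825) + 34.968853 + 3(18.998403) + 31.972071
    = 96.000000 + 6.046950 + 34.968853 + 56.995209 + 31.972071 = 225.983083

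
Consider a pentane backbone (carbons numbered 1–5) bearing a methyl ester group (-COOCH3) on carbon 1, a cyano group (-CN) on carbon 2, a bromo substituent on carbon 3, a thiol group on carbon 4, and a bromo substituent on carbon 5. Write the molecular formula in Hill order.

C8H11Br2NO2S

Atom tally by fragment:
  CH3OOCCH2 → C:3 H:5 O:2
  CH(CN) → C:2 H:1 N:1
  CH(Br) → C:1 H:1 Br:1
  CH(SH) → C:1 H:2 S:1
  CH2Br → C:1 H:2 Br:1
Element totals:
  C: 8
  H: 11
  Br: 2
  N: 1
  O: 2
  S: 1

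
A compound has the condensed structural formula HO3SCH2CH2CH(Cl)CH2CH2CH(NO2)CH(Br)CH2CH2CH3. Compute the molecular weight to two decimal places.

Atom tally by fragment:
  HO3SCH2 → C:1 H:3 S:1 O:3
  CH2 → C:1 H:2
  CH(Cl) → C:1 H:1 Cl:1
  CH2 → C:1 H:2
  CH2 → C:1 H:2
  CH(NO2) → C:1 H:1 N:1 O:2
  CH(Br) → C:1 H:1 Br:1
  CH2 → C:1 H:2
  CH2 → C:1 H:2
  CH3 → C:1 H:3
Element totals:
  C: 10
  H: 19
  Br: 1
  Cl: 1
  N: 1
  O: 5
  S: 1
Molecular formula: C10H19BrClNO5S.
  M = 10(12.011) + 19(1.008) + 79.904 + 35.45 + 14.007 + 5(15.999) + 32.06
    = 120.110 + 19.152 + 79.904 + 35.450 + 14.007 + 79.995 + 32.060 = 380.678

380.68 g/mol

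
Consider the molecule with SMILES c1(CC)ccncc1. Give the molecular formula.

C7H9N

Atom tally by fragment:
  pyridine ring core → C:5 H:5 N:1
  (− 1 ring H displaced by substituents)
  + C2H5 → C:2 H:5
Element totals:
  C: 7
  H: 9
  N: 1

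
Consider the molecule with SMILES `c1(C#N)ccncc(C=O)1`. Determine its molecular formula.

C7H4N2O

Atom tally by fragment:
  pyridine ring core → C:5 H:5 N:1
  (− 2 ring H displaced by substituents)
  + CN → C:1 N:1
  + CHO → C:1 H:1 O:1
Element totals:
  C: 7
  H: 4
  N: 2
  O: 1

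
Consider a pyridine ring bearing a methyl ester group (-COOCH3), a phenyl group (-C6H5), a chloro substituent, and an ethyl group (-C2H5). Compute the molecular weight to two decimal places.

Atom tally by fragment:
  pyridine ring core → C:5 H:5 N:1
  (− 4 ring H displaced by substituents)
  + COOCH3 → C:2 H:3 O:2
  + C6H5 → C:6 H:5
  + Cl → Cl:1
  + C2H5 → C:2 H:5
Element totals:
  C: 15
  H: 14
  Cl: 1
  N: 1
  O: 2
Molecular formula: C15H14ClNO2.
  M = 15(12.011) + 14(1.008) + 35.45 + 14.007 + 2(15.999)
    = 180.165 + 14.112 + 35.450 + 14.007 + 31.998 = 275.732

275.73 g/mol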